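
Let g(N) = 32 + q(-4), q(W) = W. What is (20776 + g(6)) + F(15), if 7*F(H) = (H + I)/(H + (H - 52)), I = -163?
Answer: 1601982/77 ≈ 20805.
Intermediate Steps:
g(N) = 28 (g(N) = 32 - 4 = 28)
F(H) = (-163 + H)/(7*(-52 + 2*H)) (F(H) = ((H - 163)/(H + (H - 52)))/7 = ((-163 + H)/(H + (-52 + H)))/7 = ((-163 + H)/(-52 + 2*H))/7 = (-163 + H)/(7*(-52 + 2*H)))
(20776 + g(6)) + F(15) = (20776 + 28) + (-163 + 15)/(14*(-26 + 15)) = 20804 + (1/14)*(-148)/(-11) = 20804 + (1/14)*(-1/11)*(-148) = 20804 + 74/77 = 1601982/77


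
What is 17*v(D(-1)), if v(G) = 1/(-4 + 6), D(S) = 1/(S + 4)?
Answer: 17/2 ≈ 8.5000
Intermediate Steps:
D(S) = 1/(4 + S)
v(G) = 1/2
17*v(D(-1)) = 17*(1/2) = 17/2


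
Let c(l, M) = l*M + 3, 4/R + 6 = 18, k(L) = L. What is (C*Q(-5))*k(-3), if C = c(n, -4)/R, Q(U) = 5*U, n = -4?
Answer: 4275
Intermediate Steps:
R = ⅓ (R = 4/(-6 + 18) = 4/12 = 4*(1/12) = ⅓ ≈ 0.33333)
c(l, M) = 3 + M*l (c(l, M) = M*l + 3 = 3 + M*l)
C = 57 (C = (3 - 4*(-4))/(⅓) = (3 + 16)*3 = 19*3 = 57)
(C*Q(-5))*k(-3) = (57*(5*(-5)))*(-3) = (57*(-25))*(-3) = -1425*(-3) = 4275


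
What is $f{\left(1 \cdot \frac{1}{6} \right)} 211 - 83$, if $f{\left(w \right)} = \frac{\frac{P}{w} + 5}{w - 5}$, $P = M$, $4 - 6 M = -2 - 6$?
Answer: $- \frac{23929}{29} \approx -825.14$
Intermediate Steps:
$M = 2$ ($M = \frac{2}{3} - \frac{-2 - 6}{6} = \frac{2}{3} - - \frac{4}{3} = \frac{2}{3} + \frac{4}{3} = 2$)
$P = 2$
$f{\left(w \right)} = \frac{5 + \frac{2}{w}}{-5 + w}$ ($f{\left(w \right)} = \frac{\frac{2}{w} + 5}{w - 5} = \frac{5 + \frac{2}{w}}{-5 + w}$)
$f{\left(1 \cdot \frac{1}{6} \right)} 211 - 83 = \frac{2 + 5 \cdot 1 \cdot \frac{1}{6}}{1 \cdot \frac{1}{6} \left(-5 + 1 \cdot \frac{1}{6}\right)} 211 - 83 = \frac{\frac{1}{\frac{1}{6}} \left(2 + 5 \cdot \frac{1}{6}\right)}{-5 + \frac{1}{6}} \cdot 211 - 83 = \frac{6 \left(2 + \frac{5}{6}\right)}{- \frac{29}{6}} \cdot 211 - 83 = 6 \left(- \frac{6}{29}\right) \frac{17}{6} \cdot 211 - 83 = \left(- \frac{102}{29}\right) 211 - 83 = - \frac{21522}{29} - 83 = - \frac{23929}{29}$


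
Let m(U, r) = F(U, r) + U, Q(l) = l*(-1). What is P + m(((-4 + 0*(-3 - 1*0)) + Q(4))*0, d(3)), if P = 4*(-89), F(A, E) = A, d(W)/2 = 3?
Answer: -356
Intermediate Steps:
d(W) = 6 (d(W) = 2*3 = 6)
Q(l) = -l
P = -356
m(U, r) = 2*U (m(U, r) = U + U = 2*U)
P + m(((-4 + 0*(-3 - 1*0)) + Q(4))*0, d(3)) = -356 + 2*(((-4 + 0*(-3 - 1*0)) - 1*4)*0) = -356 + 2*(((-4 + 0*(-3 + 0)) - 4)*0) = -356 + 2*(((-4 + 0*(-3)) - 4)*0) = -356 + 2*(((-4 + 0) - 4)*0) = -356 + 2*((-4 - 4)*0) = -356 + 2*(-8*0) = -356 + 2*0 = -356 + 0 = -356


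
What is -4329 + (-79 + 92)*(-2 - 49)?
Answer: -4992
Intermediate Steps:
-4329 + (-79 + 92)*(-2 - 49) = -4329 + 13*(-51) = -4329 - 663 = -4992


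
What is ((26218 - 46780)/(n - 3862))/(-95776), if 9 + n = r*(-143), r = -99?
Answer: 10281/492575968 ≈ 2.0872e-5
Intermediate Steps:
n = 14148 (n = -9 - 99*(-143) = -9 + 14157 = 14148)
((26218 - 46780)/(n - 3862))/(-95776) = ((26218 - 46780)/(14148 - 3862))/(-95776) = -20562/10286*(-1/95776) = -20562*1/10286*(-1/95776) = -10281/5143*(-1/95776) = 10281/492575968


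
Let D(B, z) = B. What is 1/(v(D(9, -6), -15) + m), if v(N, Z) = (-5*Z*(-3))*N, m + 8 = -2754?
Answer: -1/4787 ≈ -0.00020890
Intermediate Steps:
m = -2762 (m = -8 - 2754 = -2762)
v(N, Z) = 15*N*Z (v(N, Z) = (15*Z)*N = 15*N*Z)
1/(v(D(9, -6), -15) + m) = 1/(15*9*(-15) - 2762) = 1/(-2025 - 2762) = 1/(-4787) = -1/4787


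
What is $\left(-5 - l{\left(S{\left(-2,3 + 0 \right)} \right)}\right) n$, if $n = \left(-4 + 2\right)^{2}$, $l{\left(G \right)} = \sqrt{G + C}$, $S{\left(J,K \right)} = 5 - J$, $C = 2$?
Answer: $-32$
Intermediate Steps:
$l{\left(G \right)} = \sqrt{2 + G}$ ($l{\left(G \right)} = \sqrt{G + 2} = \sqrt{2 + G}$)
$n = 4$ ($n = \left(-2\right)^{2} = 4$)
$\left(-5 - l{\left(S{\left(-2,3 + 0 \right)} \right)}\right) n = \left(-5 - \sqrt{2 + \left(5 - -2\right)}\right) 4 = \left(-5 - \sqrt{2 + \left(5 + 2\right)}\right) 4 = \left(-5 - \sqrt{2 + 7}\right) 4 = \left(-5 - \sqrt{9}\right) 4 = \left(-5 - 3\right) 4 = \left(-8\right) 4 = -32$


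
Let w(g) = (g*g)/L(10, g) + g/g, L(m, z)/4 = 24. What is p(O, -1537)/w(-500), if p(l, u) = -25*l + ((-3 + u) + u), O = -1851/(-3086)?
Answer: -28625691/24118633 ≈ -1.1869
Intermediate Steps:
O = 1851/3086 (O = -1851*(-1/3086) = 1851/3086 ≈ 0.59981)
L(m, z) = 96 (L(m, z) = 4*24 = 96)
w(g) = 1 + g**2/96 (w(g) = (g*g)/96 + g/g = g**2*(1/96) + 1 = g**2/96 + 1 = 1 + g**2/96)
p(l, u) = -3 - 25*l + 2*u (p(l, u) = -25*l + (-3 + 2*u) = -3 - 25*l + 2*u)
p(O, -1537)/w(-500) = (-3 - 25*1851/3086 + 2*(-1537))/(1 + (1/96)*(-500)**2) = (-3 - 46275/3086 - 3074)/(1 + (1/96)*250000) = -9541897/(3086*(1 + 15625/6)) = -9541897/(3086*15631/6) = -9541897/3086*6/15631 = -28625691/24118633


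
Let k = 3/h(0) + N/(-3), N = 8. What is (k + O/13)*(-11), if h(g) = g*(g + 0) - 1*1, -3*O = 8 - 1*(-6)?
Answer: 2585/39 ≈ 66.282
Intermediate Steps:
O = -14/3 (O = -(8 - 1*(-6))/3 = -(8 + 6)/3 = -⅓*14 = -14/3 ≈ -4.6667)
h(g) = -1 + g² (h(g) = g*g - 1 = g² - 1 = -1 + g²)
k = -17/3 (k = 3/(-1 + 0²) + 8/(-3) = 3/(-1 + 0) + 8*(-⅓) = 3/(-1) - 8/3 = 3*(-1) - 8/3 = -3 - 8/3 = -17/3 ≈ -5.6667)
(k + O/13)*(-11) = (-17/3 - 14/3/13)*(-11) = (-17/3 - 14/3*1/13)*(-11) = (-17/3 - 14/39)*(-11) = -235/39*(-11) = 2585/39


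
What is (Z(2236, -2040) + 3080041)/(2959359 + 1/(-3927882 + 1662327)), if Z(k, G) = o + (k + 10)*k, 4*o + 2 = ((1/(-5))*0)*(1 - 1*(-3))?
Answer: 36711490472115/13409181158488 ≈ 2.7378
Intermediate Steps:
o = -1/2 (o = -1/2 + (((1/(-5))*0)*(1 - 1*(-3)))/4 = -1/2 + (((1*(-1/5))*0)*(1 + 3))/4 = -1/2 + (-1/5*0*4)/4 = -1/2 + (0*4)/4 = -1/2 + (1/4)*0 = -1/2 + 0 = -1/2 ≈ -0.50000)
Z(k, G) = -1/2 + k*(10 + k) (Z(k, G) = -1/2 + (k + 10)*k = -1/2 + (10 + k)*k = -1/2 + k*(10 + k))
(Z(2236, -2040) + 3080041)/(2959359 + 1/(-3927882 + 1662327)) = ((-1/2 + 2236**2 + 10*2236) + 3080041)/(2959359 + 1/(-3927882 + 1662327)) = ((-1/2 + 4999696 + 22360) + 3080041)/(2959359 + 1/(-2265555)) = (10044111/2 + 3080041)/(2959359 - 1/2265555) = 16204193/(2*(6704590579244/2265555)) = (16204193/2)*(2265555/6704590579244) = 36711490472115/13409181158488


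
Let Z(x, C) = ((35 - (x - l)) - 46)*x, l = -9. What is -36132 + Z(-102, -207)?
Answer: -44496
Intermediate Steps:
Z(x, C) = x*(-20 - x) (Z(x, C) = ((35 - (x - 1*(-9))) - 46)*x = ((35 - (x + 9)) - 46)*x = ((35 - (9 + x)) - 46)*x = ((35 + (-9 - x)) - 46)*x = ((26 - x) - 46)*x = (-20 - x)*x = x*(-20 - x))
-36132 + Z(-102, -207) = -36132 - 1*(-102)*(20 - 102) = -36132 - 1*(-102)*(-82) = -36132 - 8364 = -44496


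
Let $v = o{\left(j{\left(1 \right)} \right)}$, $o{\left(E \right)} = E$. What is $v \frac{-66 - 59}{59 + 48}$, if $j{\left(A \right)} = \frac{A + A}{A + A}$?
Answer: $- \frac{125}{107} \approx -1.1682$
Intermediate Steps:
$j{\left(A \right)} = 1$ ($j{\left(A \right)} = \frac{2 A}{2 A} = 2 A \frac{1}{2 A} = 1$)
$v = 1$
$v \frac{-66 - 59}{59 + 48} = 1 \frac{-66 - 59}{59 + 48} = 1 \left(- \frac{125}{107}\right) = - \frac{125}{107}$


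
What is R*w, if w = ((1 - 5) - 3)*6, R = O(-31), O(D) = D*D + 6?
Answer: -40614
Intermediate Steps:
O(D) = 6 + D² (O(D) = D² + 6 = 6 + D²)
R = 967 (R = 6 + (-31)² = 6 + 961 = 967)
w = -42 (w = (-4 - 3)*6 = -7*6 = -42)
R*w = 967*(-42) = -40614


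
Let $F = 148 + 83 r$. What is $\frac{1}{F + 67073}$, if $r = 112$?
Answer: $\frac{1}{76517} \approx 1.3069 \cdot 10^{-5}$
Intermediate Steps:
$F = 9444$ ($F = 148 + 83 \cdot 112 = 148 + 9296 = 9444$)
$\frac{1}{F + 67073} = \frac{1}{9444 + 67073} = \frac{1}{76517}$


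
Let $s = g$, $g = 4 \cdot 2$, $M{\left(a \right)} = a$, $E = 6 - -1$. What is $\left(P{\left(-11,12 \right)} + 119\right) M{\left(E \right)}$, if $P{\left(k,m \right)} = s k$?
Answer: $217$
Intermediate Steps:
$E = 7$ ($E = 6 + 1 = 7$)
$g = 8$
$s = 8$
$P{\left(k,m \right)} = 8 k$
$\left(P{\left(-11,12 \right)} + 119\right) M{\left(E \right)} = \left(8 \left(-11\right) + 119\right) 7 = \left(-88 + 119\right) 7 = 31 \cdot 7 = 217$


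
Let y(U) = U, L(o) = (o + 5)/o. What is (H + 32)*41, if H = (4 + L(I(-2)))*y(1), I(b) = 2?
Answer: 3239/2 ≈ 1619.5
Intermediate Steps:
L(o) = (5 + o)/o
H = 15/2 (H = (4 + (5 + 2)/2)*1 = (4 + (½)*7)*1 = (4 + 7/2)*1 = (15/2)*1 = 15/2 ≈ 7.5000)
(H + 32)*41 = (15/2 + 32)*41 = (79/2)*41 = 3239/2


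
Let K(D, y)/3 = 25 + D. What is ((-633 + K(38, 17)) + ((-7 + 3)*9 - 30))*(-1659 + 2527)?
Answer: -442680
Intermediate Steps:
K(D, y) = 75 + 3*D (K(D, y) = 3*(25 + D) = 75 + 3*D)
((-633 + K(38, 17)) + ((-7 + 3)*9 - 30))*(-1659 + 2527) = ((-633 + (75 + 3*38)) + ((-7 + 3)*9 - 30))*(-1659 + 2527) = ((-633 + (75 + 114)) + (-4*9 - 30))*868 = ((-633 + 189) + (-36 - 30))*868 = (-444 - 66)*868 = -510*868 = -442680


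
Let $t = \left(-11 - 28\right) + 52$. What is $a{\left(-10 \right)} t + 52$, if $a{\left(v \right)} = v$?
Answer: $-78$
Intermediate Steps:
$t = 13$ ($t = -39 + 52 = 13$)
$a{\left(-10 \right)} t + 52 = \left(-10\right) 13 + 52 = -130 + 52 = -78$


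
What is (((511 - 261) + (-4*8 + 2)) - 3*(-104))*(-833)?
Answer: -443156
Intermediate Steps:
(((511 - 261) + (-4*8 + 2)) - 3*(-104))*(-833) = ((250 + (-32 + 2)) + 312)*(-833) = ((250 - 30) + 312)*(-833) = (220 + 312)*(-833) = 532*(-833) = -443156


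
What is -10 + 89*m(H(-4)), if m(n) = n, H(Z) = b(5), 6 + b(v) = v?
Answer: -99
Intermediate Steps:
b(v) = -6 + v
H(Z) = -1 (H(Z) = -6 + 5 = -1)
-10 + 89*m(H(-4)) = -10 + 89*(-1) = -10 - 89 = -99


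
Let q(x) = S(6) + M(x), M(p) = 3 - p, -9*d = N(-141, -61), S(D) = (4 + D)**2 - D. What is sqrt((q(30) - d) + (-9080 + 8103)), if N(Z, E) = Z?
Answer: I*sqrt(8331)/3 ≈ 30.425*I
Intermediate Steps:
d = 47/3 (d = -1/9*(-141) = 47/3 ≈ 15.667)
q(x) = 97 - x (q(x) = ((4 + 6)**2 - 1*6) + (3 - x) = (10**2 - 6) + (3 - x) = (100 - 6) + (3 - x) = 94 + (3 - x) = 97 - x)
sqrt((q(30) - d) + (-9080 + 8103)) = sqrt(((97 - 1*30) - 1*47/3) + (-9080 + 8103)) = sqrt(((97 - 30) - 47/3) - 977) = sqrt((67 - 47/3) - 977) = sqrt(154/3 - 977) = sqrt(-2777/3) = I*sqrt(8331)/3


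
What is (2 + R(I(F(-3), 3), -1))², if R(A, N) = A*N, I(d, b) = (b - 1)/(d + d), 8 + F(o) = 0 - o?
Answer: 121/25 ≈ 4.8400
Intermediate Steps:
F(o) = -8 - o (F(o) = -8 + (0 - o) = -8 - o)
I(d, b) = (-1 + b)/(2*d) (I(d, b) = (-1 + b)/((2*d)) = (-1 + b)*(1/(2*d)) = (-1 + b)/(2*d))
(2 + R(I(F(-3), 3), -1))² = (2 + ((-1 + 3)/(2*(-8 - 1*(-3))))*(-1))² = (2 + ((½)*2/(-8 + 3))*(-1))² = (2 + ((½)*2/(-5))*(-1))² = (2 + ((½)*(-⅕)*2)*(-1))² = (2 - ⅕*(-1))² = (2 + ⅕)² = (11/5)² = 121/25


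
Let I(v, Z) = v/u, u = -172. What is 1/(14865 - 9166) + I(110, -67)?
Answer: -313359/490114 ≈ -0.63936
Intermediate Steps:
I(v, Z) = -v/172 (I(v, Z) = v/(-172) = v*(-1/172) = -v/172)
1/(14865 - 9166) + I(110, -67) = 1/(14865 - 9166) - 1/172*110 = 1/5699 - 55/86 = -313359/490114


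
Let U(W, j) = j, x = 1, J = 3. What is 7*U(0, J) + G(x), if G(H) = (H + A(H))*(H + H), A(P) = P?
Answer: 25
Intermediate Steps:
G(H) = 4*H**2 (G(H) = (H + H)*(H + H) = (2*H)*(2*H) = 4*H**2)
7*U(0, J) + G(x) = 7*3 + 4*1**2 = 21 + 4*1 = 21 + 4 = 25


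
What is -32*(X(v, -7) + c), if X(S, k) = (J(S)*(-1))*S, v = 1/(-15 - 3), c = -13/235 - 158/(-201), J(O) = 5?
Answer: -4573232/141705 ≈ -32.273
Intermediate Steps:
c = 34517/47235 (c = -13*1/235 - 158*(-1/201) = -13/235 + 158/201 = 34517/47235 ≈ 0.73075)
v = -1/18 (v = 1/(-18) = -1/18 ≈ -0.055556)
X(S, k) = -5*S (X(S, k) = (5*(-1))*S = -5*S)
-32*(X(v, -7) + c) = -32*(-5*(-1/18) + 34517/47235) = -32*(5/18 + 34517/47235) = -32*285827/283410 = -4573232/141705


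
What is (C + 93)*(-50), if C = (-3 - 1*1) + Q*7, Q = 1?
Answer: -4800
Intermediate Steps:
C = 3 (C = (-3 - 1*1) + 1*7 = (-3 - 1) + 7 = -4 + 7 = 3)
(C + 93)*(-50) = (3 + 93)*(-50) = 96*(-50) = -4800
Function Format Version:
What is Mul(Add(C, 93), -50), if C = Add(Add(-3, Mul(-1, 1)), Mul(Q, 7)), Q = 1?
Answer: -4800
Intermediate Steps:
C = 3 (C = Add(Add(-3, Mul(-1, 1)), Mul(1, 7)) = Add(Add(-3, -1), 7) = Add(-4, 7) = 3)
Mul(Add(C, 93), -50) = Mul(Add(3, 93), -50) = Mul(96, -50) = -4800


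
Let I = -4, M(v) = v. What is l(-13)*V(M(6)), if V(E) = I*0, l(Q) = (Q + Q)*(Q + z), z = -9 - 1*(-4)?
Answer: 0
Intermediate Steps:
z = -5 (z = -9 + 4 = -5)
l(Q) = 2*Q*(-5 + Q) (l(Q) = (Q + Q)*(Q - 5) = (2*Q)*(-5 + Q) = 2*Q*(-5 + Q))
V(E) = 0 (V(E) = -4*0 = 0)
l(-13)*V(M(6)) = (2*(-13)*(-5 - 13))*0 = (2*(-13)*(-18))*0 = 468*0 = 0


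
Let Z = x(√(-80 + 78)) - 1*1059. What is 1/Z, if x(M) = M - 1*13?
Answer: -536/574593 - I*√2/1149186 ≈ -0.00093283 - 1.2306e-6*I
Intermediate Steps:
x(M) = -13 + M (x(M) = M - 13 = -13 + M)
Z = -1072 + I*√2 (Z = (-13 + √(-80 + 78)) - 1*1059 = (-13 + √(-2)) - 1059 = (-13 + I*√2) - 1059 = -1072 + I*√2 ≈ -1072.0 + 1.4142*I)
1/Z = 1/(-1072 + I*√2)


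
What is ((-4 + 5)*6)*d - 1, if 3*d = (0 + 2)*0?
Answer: -1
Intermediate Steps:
d = 0 (d = ((0 + 2)*0)/3 = (2*0)/3 = (⅓)*0 = 0)
((-4 + 5)*6)*d - 1 = ((-4 + 5)*6)*0 - 1 = (1*6)*0 - 1 = 6*0 - 1 = 0 - 1 = -1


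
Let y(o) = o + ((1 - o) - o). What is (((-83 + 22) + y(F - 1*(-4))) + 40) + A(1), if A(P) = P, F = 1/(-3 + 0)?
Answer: -68/3 ≈ -22.667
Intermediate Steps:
F = -1/3 (F = 1/(-3) = -1/3 ≈ -0.33333)
y(o) = 1 - o (y(o) = o + (1 - 2*o) = 1 - o)
(((-83 + 22) + y(F - 1*(-4))) + 40) + A(1) = (((-83 + 22) + (1 - (-1/3 - 1*(-4)))) + 40) + 1 = ((-61 + (1 - (-1/3 + 4))) + 40) + 1 = ((-61 + (1 - 1*11/3)) + 40) + 1 = ((-61 + (1 - 11/3)) + 40) + 1 = ((-61 - 8/3) + 40) + 1 = (-191/3 + 40) + 1 = -71/3 + 1 = -68/3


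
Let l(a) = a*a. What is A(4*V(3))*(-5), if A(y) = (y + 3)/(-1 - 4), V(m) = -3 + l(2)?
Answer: 7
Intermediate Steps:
l(a) = a**2
V(m) = 1 (V(m) = -3 + 2**2 = -3 + 4 = 1)
A(y) = -3/5 - y/5 (A(y) = (3 + y)/(-5) = (3 + y)*(-1/5) = -3/5 - y/5)
A(4*V(3))*(-5) = (-3/5 - 4/5)*(-5) = -7/5*(-5) = 7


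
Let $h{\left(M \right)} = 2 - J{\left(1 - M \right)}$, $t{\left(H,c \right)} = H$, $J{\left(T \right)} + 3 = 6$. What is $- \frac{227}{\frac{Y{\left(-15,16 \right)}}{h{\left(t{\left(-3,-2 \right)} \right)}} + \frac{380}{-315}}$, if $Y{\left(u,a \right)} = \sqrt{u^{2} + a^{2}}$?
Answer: $- \frac{1086876}{1903313} + \frac{900963 \sqrt{481}}{1903313} \approx 9.8107$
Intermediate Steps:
$J{\left(T \right)} = 3$ ($J{\left(T \right)} = -3 + 6 = 3$)
$Y{\left(u,a \right)} = \sqrt{a^{2} + u^{2}}$
$h{\left(M \right)} = -1$ ($h{\left(M \right)} = 2 - 3 = -1$)
$- \frac{227}{\frac{Y{\left(-15,16 \right)}}{h{\left(t{\left(-3,-2 \right)} \right)}} + \frac{380}{-315}} = - \frac{227}{\frac{\sqrt{16^{2} + \left(-15\right)^{2}}}{-1} + \frac{380}{-315}} = - \frac{227}{\sqrt{256 + 225} \left(-1\right) + 380 \left(- \frac{1}{315}\right)} = - \frac{227}{\sqrt{481} \left(-1\right) - \frac{76}{63}} = - \frac{227}{- \sqrt{481} - \frac{76}{63}} = - \frac{227}{- \frac{76}{63} - \sqrt{481}}$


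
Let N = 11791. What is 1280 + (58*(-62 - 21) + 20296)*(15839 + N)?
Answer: 427768940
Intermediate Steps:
1280 + (58*(-62 - 21) + 20296)*(15839 + N) = 1280 + (58*(-62 - 21) + 20296)*(15839 + 11791) = 1280 + (58*(-83) + 20296)*27630 = 1280 + (-4814 + 20296)*27630 = 1280 + 15482*27630 = 1280 + 427767660 = 427768940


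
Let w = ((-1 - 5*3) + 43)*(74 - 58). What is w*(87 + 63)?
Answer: 64800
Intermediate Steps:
w = 432 (w = ((-1 - 15) + 43)*16 = (-16 + 43)*16 = 27*16 = 432)
w*(87 + 63) = 432*(87 + 63) = 432*150 = 64800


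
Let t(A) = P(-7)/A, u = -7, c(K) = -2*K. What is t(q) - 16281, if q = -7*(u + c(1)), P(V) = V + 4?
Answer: -341902/21 ≈ -16281.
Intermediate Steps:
P(V) = 4 + V
q = 63 (q = -7*(-7 - 2*1) = -7*(-7 - 2) = -7*(-9) = 63)
t(A) = -3/A (t(A) = (4 - 7)/A = -3/A)
t(q) - 16281 = -3/63 - 16281 = -3*1/63 - 16281 = -1/21 - 16281 = -341902/21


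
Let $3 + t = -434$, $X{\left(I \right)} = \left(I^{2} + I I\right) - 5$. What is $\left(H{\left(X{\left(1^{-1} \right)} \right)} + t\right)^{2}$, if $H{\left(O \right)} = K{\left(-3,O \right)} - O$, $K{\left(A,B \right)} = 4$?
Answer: $184900$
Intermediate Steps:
$X{\left(I \right)} = -5 + 2 I^{2}$ ($X{\left(I \right)} = \left(I^{2} + I^{2}\right) - 5 = 2 I^{2} - 5 = -5 + 2 I^{2}$)
$H{\left(O \right)} = 4 - O$
$t = -437$ ($t = -3 - 434 = -437$)
$\left(H{\left(X{\left(1^{-1} \right)} \right)} + t\right)^{2} = \left(\left(4 - \left(-5 + 2 \left(1^{-1}\right)^{2}\right)\right) - 437\right)^{2} = \left(\left(4 - \left(-5 + 2 \cdot 1^{2}\right)\right) - 437\right)^{2} = \left(\left(4 - \left(-5 + 2 \cdot 1\right)\right) - 437\right)^{2} = \left(\left(4 - \left(-5 + 2\right)\right) - 437\right)^{2} = \left(\left(4 - -3\right) - 437\right)^{2} = \left(\left(4 + 3\right) - 437\right)^{2} = \left(7 - 437\right)^{2} = \left(-430\right)^{2} = 184900$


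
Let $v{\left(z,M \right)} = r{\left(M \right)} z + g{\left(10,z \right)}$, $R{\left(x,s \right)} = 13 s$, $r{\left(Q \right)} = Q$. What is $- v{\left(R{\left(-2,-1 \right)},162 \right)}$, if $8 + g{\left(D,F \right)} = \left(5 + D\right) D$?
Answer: $1964$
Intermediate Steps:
$g{\left(D,F \right)} = -8 + D \left(5 + D\right)$ ($g{\left(D,F \right)} = -8 + \left(5 + D\right) D = -8 + D \left(5 + D\right)$)
$v{\left(z,M \right)} = 142 + M z$ ($v{\left(z,M \right)} = M z + \left(-8 + 10^{2} + 5 \cdot 10\right) = M z + \left(-8 + 100 + 50\right) = M z + 142 = 142 + M z$)
$- v{\left(R{\left(-2,-1 \right)},162 \right)} = - (142 + 162 \cdot 13 \left(-1\right)) = - (142 + 162 \left(-13\right)) = - (142 - 2106) = \left(-1\right) \left(-1964\right) = 1964$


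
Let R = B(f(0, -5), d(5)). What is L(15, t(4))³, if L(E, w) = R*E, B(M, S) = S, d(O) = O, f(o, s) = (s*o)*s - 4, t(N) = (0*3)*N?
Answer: 421875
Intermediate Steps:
t(N) = 0 (t(N) = 0*N = 0)
f(o, s) = -4 + o*s² (f(o, s) = (o*s)*s - 4 = o*s² - 4 = -4 + o*s²)
R = 5
L(E, w) = 5*E
L(15, t(4))³ = (5*15)³ = 75³ = 421875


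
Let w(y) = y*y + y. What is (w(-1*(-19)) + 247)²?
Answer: 393129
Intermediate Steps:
w(y) = y + y² (w(y) = y² + y = y + y²)
(w(-1*(-19)) + 247)² = ((-1*(-19))*(1 - 1*(-19)) + 247)² = (19*(1 + 19) + 247)² = (19*20 + 247)² = (380 + 247)² = 627² = 393129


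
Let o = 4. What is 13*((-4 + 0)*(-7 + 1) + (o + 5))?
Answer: 429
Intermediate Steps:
13*((-4 + 0)*(-7 + 1) + (o + 5)) = 13*((-4 + 0)*(-7 + 1) + (4 + 5)) = 13*(-4*(-6) + 9) = 13*(24 + 9) = 13*33 = 429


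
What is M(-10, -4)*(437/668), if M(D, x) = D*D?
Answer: 10925/167 ≈ 65.419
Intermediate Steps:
M(D, x) = D²
M(-10, -4)*(437/668) = (-10)²*(437/668) = 100*(437*(1/668)) = 100*(437/668) = 10925/167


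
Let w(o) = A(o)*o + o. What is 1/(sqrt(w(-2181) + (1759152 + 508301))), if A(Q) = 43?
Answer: sqrt(2171489)/2171489 ≈ 0.00067861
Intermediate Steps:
w(o) = 44*o (w(o) = 43*o + o = 44*o)
1/(sqrt(w(-2181) + (1759152 + 508301))) = 1/(sqrt(44*(-2181) + (1759152 + 508301))) = 1/(sqrt(-95964 + 2267453)) = 1/(sqrt(2171489)) = sqrt(2171489)/2171489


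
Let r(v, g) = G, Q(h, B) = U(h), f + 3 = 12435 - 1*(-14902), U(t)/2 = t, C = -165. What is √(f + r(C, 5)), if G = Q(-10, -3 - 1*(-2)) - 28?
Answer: √27286 ≈ 165.18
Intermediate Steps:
U(t) = 2*t
f = 27334 (f = -3 + (12435 - 1*(-14902)) = -3 + (12435 + 14902) = -3 + 27337 = 27334)
Q(h, B) = 2*h
G = -48 (G = 2*(-10) - 28 = -20 - 28 = -48)
r(v, g) = -48
√(f + r(C, 5)) = √(27334 - 48) = √27286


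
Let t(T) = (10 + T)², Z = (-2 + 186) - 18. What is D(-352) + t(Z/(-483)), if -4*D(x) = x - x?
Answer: 21752896/233289 ≈ 93.244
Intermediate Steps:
D(x) = 0 (D(x) = -(x - x)/4 = -¼*0 = 0)
Z = 166 (Z = 184 - 18 = 166)
D(-352) + t(Z/(-483)) = 0 + (10 + 166/(-483))² = 0 + (10 + 166*(-1/483))² = 0 + (10 - 166/483)² = 0 + (4664/483)² = 0 + 21752896/233289 = 21752896/233289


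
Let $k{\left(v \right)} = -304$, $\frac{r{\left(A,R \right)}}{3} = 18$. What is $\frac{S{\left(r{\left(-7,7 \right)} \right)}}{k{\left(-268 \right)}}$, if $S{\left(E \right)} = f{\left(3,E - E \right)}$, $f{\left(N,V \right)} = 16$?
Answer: $- \frac{1}{19} \approx -0.052632$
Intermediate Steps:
$r{\left(A,R \right)} = 54$ ($r{\left(A,R \right)} = 3 \cdot 18 = 54$)
$S{\left(E \right)} = 16$
$\frac{S{\left(r{\left(-7,7 \right)} \right)}}{k{\left(-268 \right)}} = \frac{16}{-304} = 16 \left(- \frac{1}{304}\right) = - \frac{1}{19}$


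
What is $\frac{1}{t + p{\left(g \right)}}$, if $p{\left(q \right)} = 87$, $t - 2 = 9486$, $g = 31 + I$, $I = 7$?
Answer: $\frac{1}{9575} \approx 0.00010444$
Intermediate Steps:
$g = 38$ ($g = 31 + 7 = 38$)
$t = 9488$ ($t = 2 + 9486 = 9488$)
$\frac{1}{t + p{\left(g \right)}} = \frac{1}{9488 + 87} = \frac{1}{9575}$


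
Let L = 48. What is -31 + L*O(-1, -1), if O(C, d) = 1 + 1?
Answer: 65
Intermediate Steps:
O(C, d) = 2
-31 + L*O(-1, -1) = -31 + 48*2 = -31 + 96 = 65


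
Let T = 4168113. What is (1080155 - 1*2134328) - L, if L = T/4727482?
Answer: -4983588050499/4727482 ≈ -1.0542e+6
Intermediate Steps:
L = 4168113/4727482 ≈ 0.88168
(1080155 - 1*2134328) - L = (1080155 - 1*2134328) - 1*4168113/4727482 = (1080155 - 2134328) - 4168113/4727482 = -1054173 - 4168113/4727482 = -4983588050499/4727482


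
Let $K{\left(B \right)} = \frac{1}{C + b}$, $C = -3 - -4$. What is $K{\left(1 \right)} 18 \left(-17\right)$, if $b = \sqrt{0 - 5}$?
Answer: $\frac{306 i}{\sqrt{5} - i} \approx -51.0 + 114.04 i$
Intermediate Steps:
$C = 1$ ($C = -3 + 4 = 1$)
$b = i \sqrt{5}$ ($b = \sqrt{-5} = i \sqrt{5} \approx 2.2361 i$)
$K{\left(B \right)} = \frac{1}{1 + i \sqrt{5}}$
$K{\left(1 \right)} 18 \left(-17\right) = \left(\frac{1}{6} - \frac{i \sqrt{5}}{6}\right) 18 \left(-17\right) = \left(3 - 3 i \sqrt{5}\right) \left(-17\right) = -51 + 51 i \sqrt{5}$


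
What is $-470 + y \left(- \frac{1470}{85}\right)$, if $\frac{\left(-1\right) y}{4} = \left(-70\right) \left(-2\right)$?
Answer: $\frac{156650}{17} \approx 9214.7$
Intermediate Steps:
$y = -560$ ($y = - 4 \left(\left(-70\right) \left(-2\right)\right) = \left(-4\right) 140 = -560$)
$-470 + y \left(- \frac{1470}{85}\right) = -470 - 560 \left(- \frac{1470}{85}\right) = -470 - 560 \left(\left(-1470\right) \frac{1}{85}\right) = -470 - - \frac{164640}{17} = -470 + \frac{164640}{17} = \frac{156650}{17}$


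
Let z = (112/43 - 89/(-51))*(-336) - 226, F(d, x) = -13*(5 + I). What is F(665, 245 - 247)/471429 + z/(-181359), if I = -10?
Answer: 65573314459/6944328784449 ≈ 0.0094427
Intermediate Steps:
F(d, x) = 65 (F(d, x) = -13*(5 - 10) = -13*(-5) = 65)
z = -1233574/731 (z = (112*(1/43) - 89*(-1/51))*(-336) - 226 = (112/43 + 89/51)*(-336) - 226 = (9539/2193)*(-336) - 226 = -1068368/731 - 226 = -1233574/731 ≈ -1687.5)
F(665, 245 - 247)/471429 + z/(-181359) = 65/471429 - 1233574/731/(-181359) = 65*(1/471429) - 1233574/731*(-1/181359) = 65/471429 + 1233574/132573429 = 65573314459/6944328784449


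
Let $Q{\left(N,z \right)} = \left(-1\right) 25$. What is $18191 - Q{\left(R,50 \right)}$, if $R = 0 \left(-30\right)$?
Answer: $18216$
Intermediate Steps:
$R = 0$
$Q{\left(N,z \right)} = -25$
$18191 - Q{\left(R,50 \right)} = 18191 - -25 = 18191 + 25 = 18216$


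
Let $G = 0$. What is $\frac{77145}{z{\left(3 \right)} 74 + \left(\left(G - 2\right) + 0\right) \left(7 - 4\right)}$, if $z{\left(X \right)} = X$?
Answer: $\frac{25715}{72} \approx 357.15$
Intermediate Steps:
$\frac{77145}{z{\left(3 \right)} 74 + \left(\left(G - 2\right) + 0\right) \left(7 - 4\right)} = \frac{77145}{3 \cdot 74 + \left(\left(0 - 2\right) + 0\right) \left(7 - 4\right)} = \frac{77145}{222 + \left(-2 + 0\right) 3} = \frac{77145}{222 - 6} = \frac{77145}{216} = 77145 \cdot \frac{1}{216} = \frac{25715}{72}$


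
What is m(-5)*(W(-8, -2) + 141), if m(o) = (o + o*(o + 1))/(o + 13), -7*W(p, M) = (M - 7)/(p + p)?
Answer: 236745/896 ≈ 264.22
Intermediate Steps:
W(p, M) = -(-7 + M)/(14*p) (W(p, M) = -(M - 7)/(7*(p + p)) = -(-7 + M)/(7*(2*p)) = -(-7 + M)*1/(2*p)/7 = -(-7 + M)/(14*p))
m(o) = (o + o*(1 + o))/(13 + o)
m(-5)*(W(-8, -2) + 141) = (-5*(2 - 5)/(13 - 5))*((1/14)*(7 - 1*(-2))/(-8) + 141) = (-5*(-3)/8)*((1/14)*(-⅛)*(7 + 2) + 141) = (-5*⅛*(-3))*((1/14)*(-⅛)*9 + 141) = 15*(-9/112 + 141)/8 = (15/8)*(15783/112) = 236745/896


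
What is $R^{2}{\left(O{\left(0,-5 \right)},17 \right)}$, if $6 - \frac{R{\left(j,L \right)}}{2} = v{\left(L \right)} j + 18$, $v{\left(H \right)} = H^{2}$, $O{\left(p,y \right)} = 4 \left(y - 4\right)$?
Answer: $431974656$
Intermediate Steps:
$O{\left(p,y \right)} = -16 + 4 y$ ($O{\left(p,y \right)} = 4 \left(-4 + y\right) = -16 + 4 y$)
$R{\left(j,L \right)} = -24 - 2 j L^{2}$ ($R{\left(j,L \right)} = 12 - 2 \left(L^{2} j + 18\right) = 12 - 2 \left(j L^{2} + 18\right) = 12 - 2 \left(18 + j L^{2}\right) = 12 - \left(36 + 2 j L^{2}\right) = -24 - 2 j L^{2}$)
$R^{2}{\left(O{\left(0,-5 \right)},17 \right)} = \left(-24 - 2 \left(-16 + 4 \left(-5\right)\right) 17^{2}\right)^{2} = \left(-24 - 2 \left(-16 - 20\right) 289\right)^{2} = \left(-24 - \left(-72\right) 289\right)^{2} = \left(-24 + 20808\right)^{2} = 20784^{2} = 431974656$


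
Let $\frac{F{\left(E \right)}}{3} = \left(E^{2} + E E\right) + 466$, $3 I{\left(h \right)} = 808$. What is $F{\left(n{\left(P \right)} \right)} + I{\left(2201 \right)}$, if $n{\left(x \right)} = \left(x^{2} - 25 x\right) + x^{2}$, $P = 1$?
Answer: $\frac{14524}{3} \approx 4841.3$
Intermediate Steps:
$I{\left(h \right)} = \frac{808}{3}$ ($I{\left(h \right)} = \frac{1}{3} \cdot 808 = \frac{808}{3}$)
$n{\left(x \right)} = - 25 x + 2 x^{2}$
$F{\left(E \right)} = 1398 + 6 E^{2}$ ($F{\left(E \right)} = 3 \left(\left(E^{2} + E E\right) + 466\right) = 3 \left(\left(E^{2} + E^{2}\right) + 466\right) = 3 \left(2 E^{2} + 466\right) = 3 \left(466 + 2 E^{2}\right) = 1398 + 6 E^{2}$)
$F{\left(n{\left(P \right)} \right)} + I{\left(2201 \right)} = \left(1398 + 6 \left(1 \left(-25 + 2 \cdot 1\right)\right)^{2}\right) + \frac{808}{3} = \left(1398 + 6 \left(1 \left(-25 + 2\right)\right)^{2}\right) + \frac{808}{3} = \left(1398 + 6 \left(1 \left(-23\right)\right)^{2}\right) + \frac{808}{3} = \left(1398 + 6 \left(-23\right)^{2}\right) + \frac{808}{3} = \left(1398 + 6 \cdot 529\right) + \frac{808}{3} = \left(1398 + 3174\right) + \frac{808}{3} = 4572 + \frac{808}{3} = \frac{14524}{3}$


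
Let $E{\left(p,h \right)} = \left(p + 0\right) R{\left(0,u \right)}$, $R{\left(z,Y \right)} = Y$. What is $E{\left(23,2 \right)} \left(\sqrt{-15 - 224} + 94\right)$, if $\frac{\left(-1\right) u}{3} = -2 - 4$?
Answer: $38916 + 414 i \sqrt{239} \approx 38916.0 + 6400.3 i$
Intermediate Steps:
$u = 18$ ($u = - 3 \left(-2 - 4\right) = \left(-3\right) \left(-6\right) = 18$)
$E{\left(p,h \right)} = 18 p$ ($E{\left(p,h \right)} = \left(p + 0\right) 18 = p 18 = 18 p$)
$E{\left(23,2 \right)} \left(\sqrt{-15 - 224} + 94\right) = 18 \cdot 23 \left(\sqrt{-15 - 224} + 94\right) = 414 \left(\sqrt{-239} + 94\right) = 414 \left(i \sqrt{239} + 94\right) = 414 \left(94 + i \sqrt{239}\right) = 38916 + 414 i \sqrt{239}$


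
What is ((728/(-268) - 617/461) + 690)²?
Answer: 448880028130521/954006769 ≈ 4.7052e+5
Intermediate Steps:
((728/(-268) - 617/461) + 690)² = ((728*(-1/268) - 617*1/461) + 690)² = ((-182/67 - 617/461) + 690)² = (-125241/30887 + 690)² = (21186789/30887)² = 448880028130521/954006769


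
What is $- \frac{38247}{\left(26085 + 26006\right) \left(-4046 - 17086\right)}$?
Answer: $\frac{12749}{366929004} \approx 3.4745 \cdot 10^{-5}$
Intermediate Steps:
$- \frac{38247}{\left(26085 + 26006\right) \left(-4046 - 17086\right)} = - \frac{38247}{52091 \left(-21132\right)} = - \frac{38247}{-1100787012} = \left(-38247\right) \left(- \frac{1}{1100787012}\right) = \frac{12749}{366929004}$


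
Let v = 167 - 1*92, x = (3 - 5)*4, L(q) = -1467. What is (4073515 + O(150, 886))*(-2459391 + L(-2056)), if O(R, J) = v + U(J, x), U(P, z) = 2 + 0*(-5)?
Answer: -10024531461936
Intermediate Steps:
x = -8 (x = -2*4 = -8)
v = 75 (v = 167 - 92 = 75)
U(P, z) = 2 (U(P, z) = 2 + 0 = 2)
O(R, J) = 77 (O(R, J) = 75 + 2 = 77)
(4073515 + O(150, 886))*(-2459391 + L(-2056)) = (4073515 + 77)*(-2459391 - 1467) = 4073592*(-2460858) = -10024531461936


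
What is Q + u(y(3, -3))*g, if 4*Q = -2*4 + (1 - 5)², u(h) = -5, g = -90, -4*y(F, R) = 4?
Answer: 452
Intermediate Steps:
y(F, R) = -1 (y(F, R) = -¼*4 = -1)
Q = 2 (Q = (-2*4 + (1 - 5)²)/4 = (-8 + (-4)²)/4 = (-8 + 16)/4 = (¼)*8 = 2)
Q + u(y(3, -3))*g = 2 - 5*(-90) = 2 + 450 = 452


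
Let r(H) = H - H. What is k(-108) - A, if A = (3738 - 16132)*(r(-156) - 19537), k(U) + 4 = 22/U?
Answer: -13075645439/54 ≈ -2.4214e+8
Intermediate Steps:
k(U) = -4 + 22/U
r(H) = 0
A = 242141578 (A = (3738 - 16132)*(0 - 19537) = -12394*(-19537) = 242141578)
k(-108) - A = (-4 + 22/(-108)) - 1*242141578 = (-4 + 22*(-1/108)) - 242141578 = (-4 - 11/54) - 242141578 = -227/54 - 242141578 = -13075645439/54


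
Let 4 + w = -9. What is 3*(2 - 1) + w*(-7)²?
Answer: -634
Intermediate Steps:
w = -13 (w = -4 - 9 = -13)
3*(2 - 1) + w*(-7)² = 3*(2 - 1) - 13*(-7)² = 3*1 - 13*49 = 3 - 637 = -634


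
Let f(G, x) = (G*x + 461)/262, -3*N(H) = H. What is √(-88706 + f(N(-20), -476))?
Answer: I*√54808607658/786 ≈ 297.85*I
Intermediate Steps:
N(H) = -H/3
f(G, x) = 461/262 + G*x/262 (f(G, x) = (461 + G*x)*(1/262) = 461/262 + G*x/262)
√(-88706 + f(N(-20), -476)) = √(-88706 + (461/262 + (1/262)*(-⅓*(-20))*(-476))) = √(-88706 + (461/262 + (1/262)*(20/3)*(-476))) = √(-88706 + (461/262 - 4760/393)) = √(-88706 - 8137/786) = √(-69731053/786) = I*√54808607658/786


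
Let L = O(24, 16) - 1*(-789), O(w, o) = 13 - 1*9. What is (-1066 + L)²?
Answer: 74529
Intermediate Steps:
O(w, o) = 4 (O(w, o) = 13 - 9 = 4)
L = 793 (L = 4 - 1*(-789) = 4 + 789 = 793)
(-1066 + L)² = (-1066 + 793)² = (-273)² = 74529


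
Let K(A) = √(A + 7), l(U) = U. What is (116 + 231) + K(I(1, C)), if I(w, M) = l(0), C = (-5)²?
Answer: 347 + √7 ≈ 349.65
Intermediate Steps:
C = 25
I(w, M) = 0
K(A) = √(7 + A)
(116 + 231) + K(I(1, C)) = (116 + 231) + √(7 + 0) = 347 + √7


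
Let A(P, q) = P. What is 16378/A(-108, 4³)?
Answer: -8189/54 ≈ -151.65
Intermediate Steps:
16378/A(-108, 4³) = 16378/(-108) = 16378*(-1/108) = -8189/54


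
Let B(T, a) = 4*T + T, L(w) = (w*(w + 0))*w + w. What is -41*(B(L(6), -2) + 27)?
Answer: -46617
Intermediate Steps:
L(w) = w + w**3 (L(w) = (w*w)*w + w = w**2*w + w = w**3 + w = w + w**3)
B(T, a) = 5*T
-41*(B(L(6), -2) + 27) = -41*(5*(6 + 6**3) + 27) = -41*(5*(6 + 216) + 27) = -41*(5*222 + 27) = -41*(1110 + 27) = -41*1137 = -46617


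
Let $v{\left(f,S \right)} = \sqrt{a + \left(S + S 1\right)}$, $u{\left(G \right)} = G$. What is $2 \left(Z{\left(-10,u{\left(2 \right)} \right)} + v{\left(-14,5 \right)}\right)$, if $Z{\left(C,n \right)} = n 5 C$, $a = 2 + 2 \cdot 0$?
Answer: $-200 + 4 \sqrt{3} \approx -193.07$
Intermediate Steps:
$a = 2$ ($a = 2 + 0 = 2$)
$Z{\left(C,n \right)} = 5 C n$
$v{\left(f,S \right)} = \sqrt{2 + 2 S}$ ($v{\left(f,S \right)} = \sqrt{2 + \left(S + S 1\right)} = \sqrt{2 + \left(S + S\right)} = \sqrt{2 + 2 S}$)
$2 \left(Z{\left(-10,u{\left(2 \right)} \right)} + v{\left(-14,5 \right)}\right) = 2 \left(5 \left(-10\right) 2 + \sqrt{2 + 2 \cdot 5}\right) = 2 \left(-100 + \sqrt{2 + 10}\right) = 2 \left(-100 + \sqrt{12}\right) = 2 \left(-100 + 2 \sqrt{3}\right) = -200 + 4 \sqrt{3}$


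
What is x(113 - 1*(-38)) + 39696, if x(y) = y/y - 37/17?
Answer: 674812/17 ≈ 39695.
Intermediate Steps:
x(y) = -20/17 (x(y) = 1 - 37*1/17 = 1 - 37/17 = -20/17)
x(113 - 1*(-38)) + 39696 = -20/17 + 39696 = 674812/17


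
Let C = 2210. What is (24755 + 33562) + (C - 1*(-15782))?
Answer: 76309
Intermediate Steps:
(24755 + 33562) + (C - 1*(-15782)) = (24755 + 33562) + (2210 - 1*(-15782)) = 58317 + (2210 + 15782) = 58317 + 17992 = 76309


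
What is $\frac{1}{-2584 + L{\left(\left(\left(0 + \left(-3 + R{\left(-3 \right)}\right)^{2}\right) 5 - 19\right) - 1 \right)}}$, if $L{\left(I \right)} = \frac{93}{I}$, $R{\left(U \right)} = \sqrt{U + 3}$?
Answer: $- \frac{25}{64507} \approx -0.00038755$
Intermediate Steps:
$R{\left(U \right)} = \sqrt{3 + U}$
$\frac{1}{-2584 + L{\left(\left(\left(0 + \left(-3 + R{\left(-3 \right)}\right)^{2}\right) 5 - 19\right) - 1 \right)}} = \frac{1}{-2584 + \frac{93}{\left(\left(0 + \left(-3 + \sqrt{3 - 3}\right)^{2}\right) 5 - 19\right) - 1}} = \frac{1}{-2584 + \frac{93}{\left(\left(0 + \left(-3 + \sqrt{0}\right)^{2}\right) 5 - 19\right) - 1}} = \frac{1}{-2584 + \frac{93}{\left(\left(0 + \left(-3 + 0\right)^{2}\right) 5 - 19\right) - 1}} = \frac{1}{-2584 + \frac{93}{\left(\left(0 + \left(-3\right)^{2}\right) 5 - 19\right) - 1}} = \frac{1}{-2584 + \frac{93}{\left(\left(0 + 9\right) 5 - 19\right) - 1}} = \frac{1}{-2584 + \frac{93}{\left(9 \cdot 5 - 19\right) - 1}} = \frac{1}{-2584 + \frac{93}{\left(45 - 19\right) - 1}} = \frac{1}{-2584 + \frac{93}{26 - 1}} = \frac{1}{-2584 + \frac{93}{25}} = \frac{1}{- \frac{64507}{25}} = - \frac{25}{64507}$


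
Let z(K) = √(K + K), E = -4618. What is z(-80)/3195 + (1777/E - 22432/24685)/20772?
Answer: -147456221/2367910994760 + 4*I*√10/3195 ≈ -6.2273e-5 + 0.003959*I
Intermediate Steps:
z(K) = √2*√K (z(K) = √(2*K) = √2*√K)
z(-80)/3195 + (1777/E - 22432/24685)/20772 = (√2*√(-80))/3195 + (1777/(-4618) - 22432/24685)/20772 = (√2*(4*I*√5))*(1/3195) + (1777*(-1/4618) - 22432*1/24685)*(1/20772) = (4*I*√10)*(1/3195) + (-1777/4618 - 22432/24685)*(1/20772) = 4*I*√10/3195 - 147456221/113995330*1/20772 = 4*I*√10/3195 - 147456221/2367910994760 = -147456221/2367910994760 + 4*I*√10/3195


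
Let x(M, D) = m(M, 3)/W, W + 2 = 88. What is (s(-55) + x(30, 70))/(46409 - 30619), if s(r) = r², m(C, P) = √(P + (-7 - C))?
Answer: 605/3158 + I*√34/1357940 ≈ 0.19158 + 4.294e-6*I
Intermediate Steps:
W = 86 (W = -2 + 88 = 86)
m(C, P) = √(-7 + P - C)
x(M, D) = √(-4 - M)/86 (x(M, D) = √(-7 + 3 - M)/86 = √(-4 - M)*(1/86) = √(-4 - M)/86)
(s(-55) + x(30, 70))/(46409 - 30619) = ((-55)² + √(-4 - 1*30)/86)/(46409 - 30619) = (3025 + √(-4 - 30)/86)/15790 = (3025 + √(-34)/86)*(1/15790) = (3025 + (I*√34)/86)*(1/15790) = (3025 + I*√34/86)*(1/15790) = 605/3158 + I*√34/1357940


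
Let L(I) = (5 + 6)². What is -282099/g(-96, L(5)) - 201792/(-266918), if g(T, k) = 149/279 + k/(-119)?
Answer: 1249974460452729/2139080852 ≈ 5.8435e+5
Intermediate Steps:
L(I) = 121 (L(I) = 11² = 121)
g(T, k) = 149/279 - k/119 (g(T, k) = 149*(1/279) + k*(-1/119) = 149/279 - k/119)
-282099/g(-96, L(5)) - 201792/(-266918) = -282099/(149/279 - 1/119*121) - 201792/(-266918) = -282099/(149/279 - 121/119) - 201792*(-1/266918) = -282099/(-16028/33201) + 100896/133459 = -282099*(-33201/16028) + 100896/133459 = 9365968899/16028 + 100896/133459 = 1249974460452729/2139080852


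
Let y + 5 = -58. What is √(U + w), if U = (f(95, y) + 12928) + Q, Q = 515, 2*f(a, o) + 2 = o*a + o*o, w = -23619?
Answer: I*√11185 ≈ 105.76*I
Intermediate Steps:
y = -63 (y = -5 - 58 = -63)
f(a, o) = -1 + o²/2 + a*o/2 (f(a, o) = -1 + (o*a + o*o)/2 = -1 + (a*o + o²)/2 = -1 + (o² + a*o)/2 = -1 + (o²/2 + a*o/2) = -1 + o²/2 + a*o/2)
U = 12434 (U = ((-1 + (½)*(-63)² + (½)*95*(-63)) + 12928) + 515 = ((-1 + (½)*3969 - 5985/2) + 12928) + 515 = ((-1 + 3969/2 - 5985/2) + 12928) + 515 = (-1009 + 12928) + 515 = 11919 + 515 = 12434)
√(U + w) = √(12434 - 23619) = √(-11185) = I*√11185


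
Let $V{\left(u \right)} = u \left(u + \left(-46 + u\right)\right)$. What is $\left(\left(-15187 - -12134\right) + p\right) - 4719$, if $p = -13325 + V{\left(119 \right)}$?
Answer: $1751$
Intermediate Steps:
$V{\left(u \right)} = u \left(-46 + 2 u\right)$
$p = 9523$ ($p = -13325 + 2 \cdot 119 \left(-23 + 119\right) = -13325 + 2 \cdot 119 \cdot 96 = -13325 + 22848 = 9523$)
$\left(\left(-15187 - -12134\right) + p\right) - 4719 = \left(\left(-15187 - -12134\right) + 9523\right) - 4719 = \left(\left(-15187 + 12134\right) + 9523\right) - 4719 = \left(-3053 + 9523\right) - 4719 = 6470 - 4719 = 1751$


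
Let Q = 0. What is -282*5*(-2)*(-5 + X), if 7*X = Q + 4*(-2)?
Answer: -121260/7 ≈ -17323.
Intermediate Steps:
X = -8/7 (X = (0 + 4*(-2))/7 = (0 - 8)/7 = (⅐)*(-8) = -8/7 ≈ -1.1429)
-282*5*(-2)*(-5 + X) = -282*5*(-2)*(-5 - 8/7) = -(-2820)*(-43)/7 = -282*430/7 = -121260/7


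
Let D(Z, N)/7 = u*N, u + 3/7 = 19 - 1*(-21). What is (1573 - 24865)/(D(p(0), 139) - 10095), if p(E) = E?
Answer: -5823/7102 ≈ -0.81991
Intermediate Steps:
u = 277/7 (u = -3/7 + (19 - 1*(-21)) = -3/7 + (19 + 21) = -3/7 + 40 = 277/7 ≈ 39.571)
D(Z, N) = 277*N (D(Z, N) = 7*(277*N/7) = 277*N)
(1573 - 24865)/(D(p(0), 139) - 10095) = (1573 - 24865)/(277*139 - 10095) = -23292/(38503 - 10095) = -23292/28408 = -23292*1/28408 = -5823/7102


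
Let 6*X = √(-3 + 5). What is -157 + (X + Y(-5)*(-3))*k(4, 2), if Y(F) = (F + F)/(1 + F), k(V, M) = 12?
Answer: -247 + 2*√2 ≈ -244.17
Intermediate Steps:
Y(F) = 2*F/(1 + F) (Y(F) = (2*F)/(1 + F) = 2*F/(1 + F))
X = √2/6 (X = √(-3 + 5)/6 = √2/6 ≈ 0.23570)
-157 + (X + Y(-5)*(-3))*k(4, 2) = -157 + (√2/6 + (2*(-5)/(1 - 5))*(-3))*12 = -157 + (√2/6 + (2*(-5)/(-4))*(-3))*12 = -157 + (√2/6 + (2*(-5)*(-¼))*(-3))*12 = -157 + (√2/6 + (5/2)*(-3))*12 = -157 + (√2/6 - 15/2)*12 = -157 + (-15/2 + √2/6)*12 = -157 + (-90 + 2*√2) = -247 + 2*√2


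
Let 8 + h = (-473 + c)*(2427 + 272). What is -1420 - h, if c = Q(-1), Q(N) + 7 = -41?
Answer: 1404767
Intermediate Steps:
Q(N) = -48 (Q(N) = -7 - 41 = -48)
c = -48
h = -1406187 (h = -8 + (-473 - 48)*(2427 + 272) = -8 - 521*2699 = -8 - 1406179 = -1406187)
-1420 - h = -1420 - 1*(-1406187) = -1420 + 1406187 = 1404767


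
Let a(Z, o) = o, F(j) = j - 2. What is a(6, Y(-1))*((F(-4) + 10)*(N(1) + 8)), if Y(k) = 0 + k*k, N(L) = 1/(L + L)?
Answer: 34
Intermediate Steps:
F(j) = -2 + j
N(L) = 1/(2*L)
Y(k) = k**2 (Y(k) = 0 + k**2 = k**2)
a(6, Y(-1))*((F(-4) + 10)*(N(1) + 8)) = (-1)**2*(((-2 - 4) + 10)*((1/2)/1 + 8)) = 1*((-6 + 10)*((1/2)*1 + 8)) = 1*(4*(1/2 + 8)) = 1*(4*(17/2)) = 1*34 = 34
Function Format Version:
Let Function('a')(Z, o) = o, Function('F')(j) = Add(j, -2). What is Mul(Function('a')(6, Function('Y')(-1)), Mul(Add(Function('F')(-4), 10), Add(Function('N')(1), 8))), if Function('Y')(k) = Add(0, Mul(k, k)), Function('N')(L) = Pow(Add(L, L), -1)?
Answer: 34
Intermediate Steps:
Function('F')(j) = Add(-2, j)
Function('N')(L) = Mul(Rational(1, 2), Pow(L, -1)) (Function('N')(L) = Pow(Mul(2, L), -1) = Mul(Rational(1, 2), Pow(L, -1)))
Function('Y')(k) = Pow(k, 2) (Function('Y')(k) = Add(0, Pow(k, 2)) = Pow(k, 2))
Mul(Function('a')(6, Function('Y')(-1)), Mul(Add(Function('F')(-4), 10), Add(Function('N')(1), 8))) = Mul(Pow(-1, 2), Mul(Add(Add(-2, -4), 10), Add(Mul(Rational(1, 2), Pow(1, -1)), 8))) = Mul(1, Mul(Add(-6, 10), Add(Mul(Rational(1, 2), 1), 8))) = Mul(1, Mul(4, Add(Rational(1, 2), 8))) = Mul(1, Mul(4, Rational(17, 2))) = Mul(1, 34) = 34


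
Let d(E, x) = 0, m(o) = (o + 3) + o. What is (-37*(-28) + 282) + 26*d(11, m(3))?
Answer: 1318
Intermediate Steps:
m(o) = 3 + 2*o (m(o) = (3 + o) + o = 3 + 2*o)
(-37*(-28) + 282) + 26*d(11, m(3)) = (-37*(-28) + 282) + 26*0 = (1036 + 282) + 0 = 1318 + 0 = 1318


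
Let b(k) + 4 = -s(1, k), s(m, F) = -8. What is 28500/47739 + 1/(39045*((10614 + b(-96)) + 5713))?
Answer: 6057617018413/10146827301135 ≈ 0.59700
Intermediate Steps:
b(k) = 4 (b(k) = -4 - 1*(-8) = -4 + 8 = 4)
28500/47739 + 1/(39045*((10614 + b(-96)) + 5713)) = 28500/47739 + 1/(39045*((10614 + 4) + 5713)) = 28500*(1/47739) + 1/(39045*(10618 + 5713)) = 9500/15913 + (1/39045)/16331 = 9500/15913 + (1/39045)*(1/16331) = 9500/15913 + 1/637643895 = 6057617018413/10146827301135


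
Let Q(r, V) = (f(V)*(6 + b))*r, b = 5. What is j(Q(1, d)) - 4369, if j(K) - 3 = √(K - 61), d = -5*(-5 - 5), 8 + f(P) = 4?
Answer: -4366 + I*√105 ≈ -4366.0 + 10.247*I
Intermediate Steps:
f(P) = -4 (f(P) = -8 + 4 = -4)
d = 50 (d = -5*(-10) = 50)
Q(r, V) = -44*r (Q(r, V) = (-4*(6 + 5))*r = (-4*11)*r = -44*r)
j(K) = 3 + √(-61 + K) (j(K) = 3 + √(K - 61) = 3 + √(-61 + K))
j(Q(1, d)) - 4369 = (3 + √(-61 - 44*1)) - 4369 = (3 + √(-61 - 44)) - 4369 = (3 + √(-105)) - 4369 = (3 + I*√105) - 4369 = -4366 + I*√105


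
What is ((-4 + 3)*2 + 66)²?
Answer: 4096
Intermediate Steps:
((-4 + 3)*2 + 66)² = (-1*2 + 66)² = (-2 + 66)² = 64² = 4096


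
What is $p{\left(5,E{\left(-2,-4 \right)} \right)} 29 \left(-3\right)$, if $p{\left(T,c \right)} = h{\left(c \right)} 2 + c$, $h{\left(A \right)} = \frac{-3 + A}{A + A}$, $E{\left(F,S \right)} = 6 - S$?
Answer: $- \frac{9309}{10} \approx -930.9$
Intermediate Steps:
$h{\left(A \right)} = \frac{-3 + A}{2 A}$
$p{\left(T,c \right)} = c + \frac{-3 + c}{c}$ ($p{\left(T,c \right)} = \frac{-3 + c}{2 c} 2 + c = \frac{-3 + c}{c} + c = c + \frac{-3 + c}{c}$)
$p{\left(5,E{\left(-2,-4 \right)} \right)} 29 \left(-3\right) = \left(1 + \left(6 - -4\right) - \frac{3}{6 - -4}\right) 29 \left(-3\right) = \left(1 + \left(6 + 4\right) - \frac{3}{6 + 4}\right) 29 \left(-3\right) = \left(1 + 10 - \frac{3}{10}\right) 29 \left(-3\right) = \frac{107}{10} \cdot 29 \left(-3\right) = \frac{3103}{10} \left(-3\right) = - \frac{9309}{10}$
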